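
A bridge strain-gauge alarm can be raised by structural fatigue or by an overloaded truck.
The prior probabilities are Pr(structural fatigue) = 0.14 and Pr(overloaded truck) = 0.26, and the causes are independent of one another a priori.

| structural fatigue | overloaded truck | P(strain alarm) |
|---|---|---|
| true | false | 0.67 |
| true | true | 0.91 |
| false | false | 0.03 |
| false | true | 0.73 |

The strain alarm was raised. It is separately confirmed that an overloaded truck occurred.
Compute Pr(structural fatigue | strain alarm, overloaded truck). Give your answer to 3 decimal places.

Numerator (weight on configurations with structural fatigue): 0.91×0.14 = 0.127400
Normalizer over all consistent configurations: 0.73×0.86 + 0.91×0.14 = 0.755200
Posterior = 0.127400 / 0.755200 ≈ 0.169

Pr(structural fatigue | strain alarm, overloaded truck) ≈ 0.169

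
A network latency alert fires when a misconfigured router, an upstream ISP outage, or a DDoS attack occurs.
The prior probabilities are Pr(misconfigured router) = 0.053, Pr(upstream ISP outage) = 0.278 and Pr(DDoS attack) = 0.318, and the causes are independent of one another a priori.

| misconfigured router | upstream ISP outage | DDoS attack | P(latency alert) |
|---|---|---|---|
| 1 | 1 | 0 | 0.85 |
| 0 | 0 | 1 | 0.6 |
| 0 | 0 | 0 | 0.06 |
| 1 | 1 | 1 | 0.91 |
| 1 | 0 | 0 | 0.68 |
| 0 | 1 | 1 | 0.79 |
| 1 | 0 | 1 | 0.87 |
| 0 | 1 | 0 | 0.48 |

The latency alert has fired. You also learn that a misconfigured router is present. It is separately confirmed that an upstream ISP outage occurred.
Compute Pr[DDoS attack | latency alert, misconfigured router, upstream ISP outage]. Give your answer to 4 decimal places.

Pr[DDoS attack | latency alert, misconfigured router, upstream ISP outage] ≈ 0.3330

By total probability over both values of DDoS attack:
  P(latency alert | misconfigured router, upstream ISP outage) = 0.85·0.682 + 0.91·0.318
        = 0.579700 + 0.289380 = 0.869080
Keeping only the DDoS attack-present terms gives 0.289380, so
  P(DDoS attack | latency alert, misconfigured router, upstream ISP outage) = 0.289380 / 0.869080 ≈ 0.3330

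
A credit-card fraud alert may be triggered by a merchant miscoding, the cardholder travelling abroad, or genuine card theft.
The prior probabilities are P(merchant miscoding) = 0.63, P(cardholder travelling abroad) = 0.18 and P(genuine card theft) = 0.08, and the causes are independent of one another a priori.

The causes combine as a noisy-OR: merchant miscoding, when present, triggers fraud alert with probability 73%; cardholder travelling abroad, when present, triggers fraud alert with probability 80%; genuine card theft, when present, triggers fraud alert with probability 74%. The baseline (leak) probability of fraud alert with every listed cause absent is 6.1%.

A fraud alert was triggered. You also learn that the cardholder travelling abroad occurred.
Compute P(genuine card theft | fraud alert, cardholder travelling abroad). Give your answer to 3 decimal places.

P(genuine card theft | fraud alert, cardholder travelling abroad) ≈ 0.086

Under noisy-OR, P(fraud alert | causes) = 1 − (1−0.061)·∏(1−qᵢ) over the active causes.
Numerator (weight on configurations with genuine card theft): 0.028155 + 0.049736 = 0.077891
The normalizing constant is 0.8122×0.37×0.92 + 0.951172×0.37×0.08 + 0.949294×0.63×0.92 + 0.986816×0.63×0.08 = 0.904575
Posterior = 0.077891 / 0.904575 ≈ 0.086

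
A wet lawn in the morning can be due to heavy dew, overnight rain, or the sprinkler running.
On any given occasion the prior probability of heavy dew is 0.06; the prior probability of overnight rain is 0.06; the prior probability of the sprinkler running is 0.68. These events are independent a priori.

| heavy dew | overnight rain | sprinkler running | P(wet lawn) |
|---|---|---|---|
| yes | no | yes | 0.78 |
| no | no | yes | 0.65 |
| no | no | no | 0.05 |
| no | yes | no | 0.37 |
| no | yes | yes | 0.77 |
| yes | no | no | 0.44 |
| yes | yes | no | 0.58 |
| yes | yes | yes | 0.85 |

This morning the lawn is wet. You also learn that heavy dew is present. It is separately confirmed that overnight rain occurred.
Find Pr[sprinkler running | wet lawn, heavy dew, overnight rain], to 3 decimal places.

Pr[sprinkler running | wet lawn, heavy dew, overnight rain] ≈ 0.757

For the numerator, keep only sprinkler running=true terms: 0.85·0.68 = 0.578000
Normalizer over all consistent configurations: 0.58·0.32 + 0.85·0.68 = 0.763600
P(sprinkler running | wet lawn, heavy dew, overnight rain) = 0.578000/0.763600 ≈ 0.757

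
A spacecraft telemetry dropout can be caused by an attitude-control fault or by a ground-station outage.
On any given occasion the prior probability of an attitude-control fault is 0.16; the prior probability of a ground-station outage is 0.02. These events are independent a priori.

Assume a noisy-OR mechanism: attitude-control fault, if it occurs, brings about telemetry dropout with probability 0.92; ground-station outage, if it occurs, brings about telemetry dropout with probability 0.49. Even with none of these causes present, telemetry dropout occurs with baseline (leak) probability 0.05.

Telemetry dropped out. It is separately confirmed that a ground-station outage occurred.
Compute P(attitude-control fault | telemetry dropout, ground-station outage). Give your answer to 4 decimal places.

P(attitude-control fault | telemetry dropout, ground-station outage) ≈ 0.2621

Under noisy-OR, P(telemetry dropout | causes) = 1 − (1−0.05)·∏(1−qᵢ) over the active causes.
P(telemetry dropout | ground-station outage) = 0.5155·0.84 + 0.96124·0.16 = 0.433020 + 0.153798 = 0.586818
The attitude-control fault-present share is 0.96124·0.16 = 0.153798.
So P(attitude-control fault | telemetry dropout, ground-station outage) = 0.153798/0.586818 ≈ 0.2621.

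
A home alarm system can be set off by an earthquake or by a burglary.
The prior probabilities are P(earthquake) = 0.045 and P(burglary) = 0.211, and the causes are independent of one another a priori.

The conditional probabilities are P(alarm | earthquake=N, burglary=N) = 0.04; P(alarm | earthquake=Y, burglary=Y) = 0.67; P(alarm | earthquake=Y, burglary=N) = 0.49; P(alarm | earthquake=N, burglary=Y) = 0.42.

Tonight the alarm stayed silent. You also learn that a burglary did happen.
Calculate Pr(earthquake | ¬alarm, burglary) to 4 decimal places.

P(¬alarm | burglary) = 0.58×0.955 + 0.33×0.045 = 0.553900 + 0.014850 = 0.568750
The earthquake-present share is 0.33×0.045 = 0.014850.
P(earthquake | ¬alarm, burglary) = 0.014850 / 0.568750 ≈ 0.0261

Pr(earthquake | ¬alarm, burglary) ≈ 0.0261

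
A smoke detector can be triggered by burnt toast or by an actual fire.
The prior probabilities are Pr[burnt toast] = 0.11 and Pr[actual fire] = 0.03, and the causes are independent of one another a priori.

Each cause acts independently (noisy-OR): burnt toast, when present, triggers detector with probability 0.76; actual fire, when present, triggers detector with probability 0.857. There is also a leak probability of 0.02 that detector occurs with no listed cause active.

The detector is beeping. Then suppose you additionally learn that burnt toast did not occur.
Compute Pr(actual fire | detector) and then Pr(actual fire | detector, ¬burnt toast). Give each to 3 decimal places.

Under noisy-OR, P(detector | causes) = 1 − (1−0.02)·∏(1−qᵢ) over the active causes.
Weight on actual fire=true, given the evidence: 0.022958 + 0.003189 = 0.026147
Denominator P(detector): 0.02*0.89*0.97 + 0.85986*0.89*0.03 + 0.7648*0.11*0.97 + 0.966366*0.11*0.03 = 0.125017
Posterior = 0.026147 / 0.125017 ≈ 0.209

Now also conditioning on burnt toast≠true:
By total probability over both values of actual fire:
  P(detector | ¬burnt toast) = 0.02·0.97 + 0.85986·0.03
        = 0.019400 + 0.025796 = 0.045196
The terms with actual fire present sum to 0.025796, so
  P(actual fire | detector, ¬burnt toast) = 0.025796 / 0.045196 ≈ 0.571
With burnt toast excluded, actual fire must carry more of the explanatory weight for the detector.

Pr(actual fire | detector) ≈ 0.209; Pr(actual fire | detector, ¬burnt toast) ≈ 0.571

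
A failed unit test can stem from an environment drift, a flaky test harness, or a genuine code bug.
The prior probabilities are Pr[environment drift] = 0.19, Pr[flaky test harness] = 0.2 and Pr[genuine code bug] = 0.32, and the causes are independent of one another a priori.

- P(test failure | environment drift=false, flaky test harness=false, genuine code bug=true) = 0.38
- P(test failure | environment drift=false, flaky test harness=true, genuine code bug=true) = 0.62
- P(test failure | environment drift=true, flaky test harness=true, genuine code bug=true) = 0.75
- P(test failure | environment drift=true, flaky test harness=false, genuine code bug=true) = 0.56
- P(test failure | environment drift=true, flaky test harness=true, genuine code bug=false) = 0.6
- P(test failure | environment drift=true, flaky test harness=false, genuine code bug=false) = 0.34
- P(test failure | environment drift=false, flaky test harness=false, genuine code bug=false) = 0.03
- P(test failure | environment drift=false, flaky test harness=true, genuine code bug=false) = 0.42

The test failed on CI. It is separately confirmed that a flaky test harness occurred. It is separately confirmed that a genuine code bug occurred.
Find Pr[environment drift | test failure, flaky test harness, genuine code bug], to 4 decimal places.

Pr[environment drift | test failure, flaky test harness, genuine code bug] ≈ 0.2210

Numerator (weight on configurations with environment drift): 0.75·0.19 = 0.142500
Denominator P(test failure | flaky test harness, genuine code bug): 0.62·0.81 + 0.75·0.19 = 0.644700
P(environment drift | test failure, flaky test harness, genuine code bug) = 0.142500/0.644700 ≈ 0.2210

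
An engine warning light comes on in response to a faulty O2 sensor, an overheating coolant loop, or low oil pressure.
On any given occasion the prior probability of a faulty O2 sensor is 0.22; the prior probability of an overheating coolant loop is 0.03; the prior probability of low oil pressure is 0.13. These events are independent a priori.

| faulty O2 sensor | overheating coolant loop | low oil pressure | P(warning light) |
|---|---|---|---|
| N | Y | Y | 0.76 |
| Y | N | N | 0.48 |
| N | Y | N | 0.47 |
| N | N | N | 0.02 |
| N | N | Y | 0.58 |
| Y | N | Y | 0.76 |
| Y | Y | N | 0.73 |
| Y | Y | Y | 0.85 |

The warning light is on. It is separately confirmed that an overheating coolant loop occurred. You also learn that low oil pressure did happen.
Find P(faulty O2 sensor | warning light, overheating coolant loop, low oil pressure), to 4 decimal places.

Sum P(warning light|·) weighted by the priors over both values of faulty O2 sensor:
  P(warning light | overheating coolant loop, low oil pressure) = 0.76×0.78 + 0.85×0.22
        = 0.592800 + 0.187000 = 0.779800
Keeping only the faulty O2 sensor-present terms gives 0.187000, so
  P(faulty O2 sensor | warning light, overheating coolant loop, low oil pressure) = 0.187000 / 0.779800 ≈ 0.2398

P(faulty O2 sensor | warning light, overheating coolant loop, low oil pressure) ≈ 0.2398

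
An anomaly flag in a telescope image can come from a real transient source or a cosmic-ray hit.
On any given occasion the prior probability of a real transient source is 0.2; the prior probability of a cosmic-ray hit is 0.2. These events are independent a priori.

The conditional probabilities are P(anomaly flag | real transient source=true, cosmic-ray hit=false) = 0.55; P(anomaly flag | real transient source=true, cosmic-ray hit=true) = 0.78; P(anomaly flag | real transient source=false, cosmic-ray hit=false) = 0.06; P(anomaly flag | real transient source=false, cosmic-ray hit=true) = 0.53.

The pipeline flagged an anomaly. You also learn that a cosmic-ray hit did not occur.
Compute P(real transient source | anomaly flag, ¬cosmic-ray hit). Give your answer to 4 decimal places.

P(anomaly flag | ¬cosmic-ray hit) = 0.06×0.8 + 0.55×0.2 = 0.048000 + 0.110000 = 0.158000
The real transient source-present share is 0.55×0.2 = 0.110000.
So P(real transient source | anomaly flag, ¬cosmic-ray hit) = 0.110000/0.158000 ≈ 0.6962.

P(real transient source | anomaly flag, ¬cosmic-ray hit) ≈ 0.6962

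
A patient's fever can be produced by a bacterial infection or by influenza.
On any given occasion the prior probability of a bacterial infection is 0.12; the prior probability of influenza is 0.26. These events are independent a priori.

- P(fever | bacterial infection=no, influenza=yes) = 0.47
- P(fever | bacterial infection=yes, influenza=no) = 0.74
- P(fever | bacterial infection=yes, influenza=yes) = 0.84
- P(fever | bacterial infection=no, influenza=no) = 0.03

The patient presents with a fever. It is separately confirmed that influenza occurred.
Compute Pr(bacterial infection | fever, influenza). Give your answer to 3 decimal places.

Pr(bacterial infection | fever, influenza) ≈ 0.196

P(fever | influenza) = 0.47·0.88 + 0.84·0.12 = 0.413600 + 0.100800 = 0.514400
The bacterial infection-present share is 0.84·0.12 = 0.100800.
Hence the posterior is 0.100800/0.514400 ≈ 0.196.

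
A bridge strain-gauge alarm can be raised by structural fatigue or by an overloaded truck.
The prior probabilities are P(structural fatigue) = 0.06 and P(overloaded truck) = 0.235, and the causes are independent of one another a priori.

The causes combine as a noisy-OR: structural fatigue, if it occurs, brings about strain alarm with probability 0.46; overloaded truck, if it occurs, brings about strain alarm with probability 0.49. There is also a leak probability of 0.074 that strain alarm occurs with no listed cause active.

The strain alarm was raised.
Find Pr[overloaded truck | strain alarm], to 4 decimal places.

Under noisy-OR, P(strain alarm | causes) = 1 − (1−0.074)·∏(1−qᵢ) over the active causes.
P(strain alarm) = 0.074*0.94*0.765 + 0.52774*0.94*0.235 + 0.49996*0.06*0.765 + 0.74498*0.06*0.235 = 0.053213 + 0.116578 + 0.022948 + 0.010504 = 0.203243
Restricting to configurations with overloaded truck present: 0.116578 + 0.010504 = 0.127082.
So P(overloaded truck | strain alarm) = 0.127082/0.203243 ≈ 0.6253.

Pr[overloaded truck | strain alarm] ≈ 0.6253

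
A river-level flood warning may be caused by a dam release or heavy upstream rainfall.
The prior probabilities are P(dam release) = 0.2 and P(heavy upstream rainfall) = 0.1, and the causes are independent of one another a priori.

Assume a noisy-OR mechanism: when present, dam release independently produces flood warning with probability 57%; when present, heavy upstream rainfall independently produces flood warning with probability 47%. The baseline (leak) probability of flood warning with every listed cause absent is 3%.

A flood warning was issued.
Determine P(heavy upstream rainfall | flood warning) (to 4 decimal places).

Under noisy-OR, P(flood warning | causes) = 1 − (1−0.03)·∏(1−qᵢ) over the active causes.
Sum P(flood warning|·) weighted by the priors over the 4 (dam release, heavy upstream rainfall) configurations:
  P(flood warning) = 0.03·0.8·0.9 + 0.4859·0.8·0.1 + 0.5829·0.2·0.9 + 0.778937·0.2·0.1
        = 0.021600 + 0.038872 + 0.104922 + 0.015579 = 0.180973
The terms with heavy upstream rainfall present sum to 0.054451, so
  P(heavy upstream rainfall | flood warning) = 0.054451 / 0.180973 ≈ 0.3009

P(heavy upstream rainfall | flood warning) ≈ 0.3009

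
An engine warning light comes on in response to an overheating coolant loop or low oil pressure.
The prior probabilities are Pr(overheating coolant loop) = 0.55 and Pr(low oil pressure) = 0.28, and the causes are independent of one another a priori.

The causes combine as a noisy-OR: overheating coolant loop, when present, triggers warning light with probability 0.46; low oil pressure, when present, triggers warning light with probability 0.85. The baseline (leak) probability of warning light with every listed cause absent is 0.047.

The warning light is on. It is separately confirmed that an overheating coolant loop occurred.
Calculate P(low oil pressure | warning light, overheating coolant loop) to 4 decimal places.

Under noisy-OR, P(warning light | causes) = 1 − (1−0.047)·∏(1−qᵢ) over the active causes.
For the numerator, keep only low oil pressure=true terms: 0.922807*0.28 = 0.258386
The normalizing constant is 0.48538*0.72 + 0.922807*0.28 = 0.607860
Posterior = 0.258386 / 0.607860 ≈ 0.4251

P(low oil pressure | warning light, overheating coolant loop) ≈ 0.4251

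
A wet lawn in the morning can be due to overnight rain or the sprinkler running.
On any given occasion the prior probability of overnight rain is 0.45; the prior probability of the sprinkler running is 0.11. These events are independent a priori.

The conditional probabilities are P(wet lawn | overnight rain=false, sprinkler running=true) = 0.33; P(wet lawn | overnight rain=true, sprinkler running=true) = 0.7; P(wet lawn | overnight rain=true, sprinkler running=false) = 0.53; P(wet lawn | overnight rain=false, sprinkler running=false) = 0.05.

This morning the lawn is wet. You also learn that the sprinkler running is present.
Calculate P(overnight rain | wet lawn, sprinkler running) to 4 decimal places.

P(wet lawn | sprinkler running) = 0.33*0.55 + 0.7*0.45 = 0.181500 + 0.315000 = 0.496500
Of this, 0.315000 comes from 0.7*0.45 (the overnight rain=true cases).
So P(overnight rain | wet lawn, sprinkler running) = 0.315000/0.496500 ≈ 0.6344.

P(overnight rain | wet lawn, sprinkler running) ≈ 0.6344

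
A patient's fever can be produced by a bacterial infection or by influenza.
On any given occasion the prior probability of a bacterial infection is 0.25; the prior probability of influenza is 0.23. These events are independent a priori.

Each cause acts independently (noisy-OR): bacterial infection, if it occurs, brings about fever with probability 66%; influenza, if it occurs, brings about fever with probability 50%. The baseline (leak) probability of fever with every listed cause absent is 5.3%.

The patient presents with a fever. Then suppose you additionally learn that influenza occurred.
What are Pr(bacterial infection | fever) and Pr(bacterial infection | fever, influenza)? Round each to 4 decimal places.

Pr(bacterial infection | fever) ≈ 0.5955; Pr(bacterial infection | fever, influenza) ≈ 0.3469

Under noisy-OR, P(fever | causes) = 1 − (1−0.053)·∏(1−qᵢ) over the active causes.
Numerator (weight on configurations with bacterial infection): 0.130519 + 0.048243 = 0.178762
Denominator P(fever): 0.053·0.75·0.77 + 0.5265·0.75·0.23 + 0.67802·0.25·0.77 + 0.83901·0.25·0.23 = 0.300191
P(bacterial infection | fever) = 0.178762/0.300191 ≈ 0.5955

Now also conditioning on influenza=true:
P(fever | influenza) = 0.5265·0.75 + 0.83901·0.25 = 0.394875 + 0.209753 = 0.604628
Of this, 0.209753 comes from 0.83901·0.25 (the bacterial infection=true cases).
P(bacterial infection | fever, influenza) = 0.209753 / 0.604628 ≈ 0.3469
This is intercausal reasoning (explaining away): once influenza accounts for the fever, bacterial infection becomes less likely.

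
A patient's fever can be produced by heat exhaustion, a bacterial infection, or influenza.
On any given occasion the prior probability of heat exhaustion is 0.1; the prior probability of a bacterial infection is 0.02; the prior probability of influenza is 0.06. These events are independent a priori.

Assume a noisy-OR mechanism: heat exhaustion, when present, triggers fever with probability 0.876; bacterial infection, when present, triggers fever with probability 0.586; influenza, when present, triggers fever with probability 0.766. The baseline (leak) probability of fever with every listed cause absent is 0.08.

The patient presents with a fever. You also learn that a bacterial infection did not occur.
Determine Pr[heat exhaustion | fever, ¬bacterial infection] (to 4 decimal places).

Under noisy-OR, P(fever | causes) = 1 − (1−0.08)·∏(1−qᵢ) over the active causes.
P(fever | ¬bacterial infection) = 0.08·0.9·0.94 + 0.78472·0.9·0.06 + 0.88592·0.1·0.94 + 0.973305·0.1·0.06 = 0.067680 + 0.042375 + 0.083276 + 0.005840 = 0.199171
Restricting to configurations with heat exhaustion present: 0.083276 + 0.005840 = 0.089116.
So P(heat exhaustion | fever, ¬bacterial infection) = 0.089116/0.199171 ≈ 0.4474.

Pr[heat exhaustion | fever, ¬bacterial infection] ≈ 0.4474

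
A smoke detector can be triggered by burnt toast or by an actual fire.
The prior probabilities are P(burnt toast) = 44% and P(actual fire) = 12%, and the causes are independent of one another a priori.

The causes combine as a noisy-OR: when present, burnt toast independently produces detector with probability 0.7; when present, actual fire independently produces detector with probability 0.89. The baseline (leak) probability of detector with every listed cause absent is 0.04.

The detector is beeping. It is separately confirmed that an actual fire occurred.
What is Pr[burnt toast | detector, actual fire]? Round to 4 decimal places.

Pr[burnt toast | detector, actual fire] ≈ 0.4596

Under noisy-OR, P(detector | causes) = 1 − (1−0.04)·∏(1−qᵢ) over the active causes.
P(detector | actual fire) = 0.8944*0.56 + 0.96832*0.44 = 0.500864 + 0.426061 = 0.926925
Of this, 0.426061 comes from 0.96832*0.44 (the burnt toast=true cases).
So P(burnt toast | detector, actual fire) = 0.426061/0.926925 ≈ 0.4596.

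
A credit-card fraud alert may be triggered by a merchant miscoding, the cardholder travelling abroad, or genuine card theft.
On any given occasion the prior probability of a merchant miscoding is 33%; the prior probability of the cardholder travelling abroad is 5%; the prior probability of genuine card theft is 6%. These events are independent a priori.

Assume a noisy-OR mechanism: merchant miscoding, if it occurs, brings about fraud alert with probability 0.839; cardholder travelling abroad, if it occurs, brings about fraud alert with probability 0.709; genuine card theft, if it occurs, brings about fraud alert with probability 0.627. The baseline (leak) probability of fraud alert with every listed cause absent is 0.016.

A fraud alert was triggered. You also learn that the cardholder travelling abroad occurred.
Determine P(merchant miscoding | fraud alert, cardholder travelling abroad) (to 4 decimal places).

Under noisy-OR, P(fraud alert | causes) = 1 − (1−0.016)·∏(1−qᵢ) over the active causes.
Enumerate the 4 (merchant miscoding, genuine card theft) configurations and weight by the priors:
  P(fraud alert | cardholder travelling abroad) = 0.713656·0.67·0.94 + 0.893194·0.67·0.06 + 0.953899·0.33·0.94 + 0.982804·0.33·0.06
        = 0.449461 + 0.035906 + 0.295899 + 0.019460 = 0.800726
The terms with merchant miscoding present sum to 0.315359, so
  P(merchant miscoding | fraud alert, cardholder travelling abroad) = 0.315359 / 0.800726 ≈ 0.3938

P(merchant miscoding | fraud alert, cardholder travelling abroad) ≈ 0.3938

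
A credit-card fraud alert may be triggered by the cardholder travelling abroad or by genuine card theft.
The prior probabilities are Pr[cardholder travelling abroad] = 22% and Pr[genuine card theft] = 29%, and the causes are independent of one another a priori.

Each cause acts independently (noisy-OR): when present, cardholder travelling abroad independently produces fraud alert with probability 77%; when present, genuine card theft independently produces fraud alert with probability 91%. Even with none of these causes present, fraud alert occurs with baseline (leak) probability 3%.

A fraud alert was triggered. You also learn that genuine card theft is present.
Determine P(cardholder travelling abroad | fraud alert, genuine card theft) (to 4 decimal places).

Under noisy-OR, P(fraud alert | causes) = 1 − (1−0.03)·∏(1−qᵢ) over the active causes.
For the numerator, keep only cardholder travelling abroad=true terms: 0.979921·0.22 = 0.215583
Normalizer over all consistent configurations: 0.9127·0.78 + 0.979921·0.22 = 0.927489
P(cardholder travelling abroad | fraud alert, genuine card theft) = 0.215583/0.927489 ≈ 0.2324

P(cardholder travelling abroad | fraud alert, genuine card theft) ≈ 0.2324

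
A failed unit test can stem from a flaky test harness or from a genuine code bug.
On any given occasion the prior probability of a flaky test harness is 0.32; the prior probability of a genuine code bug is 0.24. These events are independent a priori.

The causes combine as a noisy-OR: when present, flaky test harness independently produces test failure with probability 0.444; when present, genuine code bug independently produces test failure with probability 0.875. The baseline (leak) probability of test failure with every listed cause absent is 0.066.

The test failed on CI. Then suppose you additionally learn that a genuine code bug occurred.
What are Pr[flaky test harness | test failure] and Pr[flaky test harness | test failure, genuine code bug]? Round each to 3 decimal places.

Pr[flaky test harness | test failure] ≈ 0.514; Pr[flaky test harness | test failure, genuine code bug] ≈ 0.333

Under noisy-OR, P(test failure | causes) = 1 − (1−0.066)·∏(1−qᵢ) over the active causes.
Sum P(test failure|·) weighted by the priors over the 4 (flaky test harness, genuine code bug) configurations:
  P(test failure) = 0.066×0.68×0.76 + 0.88325×0.68×0.24 + 0.480696×0.32×0.76 + 0.935087×0.32×0.24
        = 0.034109 + 0.144146 + 0.116905 + 0.071815 = 0.366975
The terms with flaky test harness present sum to 0.188720, so
  P(flaky test harness | test failure) = 0.188720 / 0.366975 ≈ 0.514

With the extra evidence:
P(test failure | genuine code bug) = 0.88325*0.68 + 0.935087*0.32 = 0.600610 + 0.299228 = 0.899838
Restricting to configurations with flaky test harness present: 0.935087*0.32 = 0.299228.
Hence the posterior is 0.299228/0.899838 ≈ 0.333.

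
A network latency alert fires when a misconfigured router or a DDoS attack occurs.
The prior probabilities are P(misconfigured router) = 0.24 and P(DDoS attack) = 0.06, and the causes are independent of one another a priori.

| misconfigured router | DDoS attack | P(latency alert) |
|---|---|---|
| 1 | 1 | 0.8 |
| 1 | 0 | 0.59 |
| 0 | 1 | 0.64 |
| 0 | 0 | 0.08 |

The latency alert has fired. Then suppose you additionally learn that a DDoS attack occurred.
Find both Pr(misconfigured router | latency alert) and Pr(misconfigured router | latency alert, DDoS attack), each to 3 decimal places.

Sum P(latency alert|·) weighted by the priors over the 4 (misconfigured router, DDoS attack) configurations:
  P(latency alert) = 0.08·0.76·0.94 + 0.64·0.76·0.06 + 0.59·0.24·0.94 + 0.8·0.24·0.06
        = 0.057152 + 0.029184 + 0.133104 + 0.011520 = 0.230960
Configurations with misconfigured router contribute 0.144624, so
  P(misconfigured router | latency alert) = 0.144624 / 0.230960 ≈ 0.626

With the extra evidence:
P(latency alert | DDoS attack) = 0.64·0.76 + 0.8·0.24 = 0.486400 + 0.192000 = 0.678400
Restricting to configurations with misconfigured router present: 0.8·0.24 = 0.192000.
Hence the posterior is 0.192000/0.678400 ≈ 0.283.
Conditioning on DDoS attack lowers the posterior on misconfigured router: the classic explaining-away effect in a common-effect structure.

Pr(misconfigured router | latency alert) ≈ 0.626; Pr(misconfigured router | latency alert, DDoS attack) ≈ 0.283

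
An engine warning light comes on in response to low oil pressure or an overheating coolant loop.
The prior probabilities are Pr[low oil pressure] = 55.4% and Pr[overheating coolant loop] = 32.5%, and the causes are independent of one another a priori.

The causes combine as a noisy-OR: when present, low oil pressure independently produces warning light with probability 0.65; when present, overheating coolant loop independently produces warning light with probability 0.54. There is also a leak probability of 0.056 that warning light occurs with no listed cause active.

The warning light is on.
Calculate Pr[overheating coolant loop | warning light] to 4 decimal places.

Under noisy-OR, P(warning light | causes) = 1 − (1−0.056)·∏(1−qᵢ) over the active causes.
For the numerator, keep only overheating coolant loop=true terms: 0.082007 + 0.152685 = 0.234692
Normalizer over all consistent configurations: 0.056×0.446×0.675 + 0.56576×0.446×0.325 + 0.6696×0.554×0.675 + 0.848016×0.554×0.325 = 0.501948
P(overheating coolant loop | warning light) = 0.234692/0.501948 ≈ 0.4676

Pr[overheating coolant loop | warning light] ≈ 0.4676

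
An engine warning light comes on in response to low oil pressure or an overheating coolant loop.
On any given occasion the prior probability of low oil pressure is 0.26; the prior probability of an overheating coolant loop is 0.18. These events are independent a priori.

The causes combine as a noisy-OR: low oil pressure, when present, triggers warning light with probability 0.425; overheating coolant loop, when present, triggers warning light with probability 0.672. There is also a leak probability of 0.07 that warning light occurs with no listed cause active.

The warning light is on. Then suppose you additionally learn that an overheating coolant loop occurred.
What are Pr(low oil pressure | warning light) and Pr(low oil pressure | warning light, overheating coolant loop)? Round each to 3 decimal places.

Pr(low oil pressure | warning light) ≈ 0.505; Pr(low oil pressure | warning light, overheating coolant loop) ≈ 0.294

Under noisy-OR, P(warning light | causes) = 1 − (1−0.07)·∏(1−qᵢ) over the active causes.
P(warning light) = 0.07×0.74×0.82 + 0.69496×0.74×0.18 + 0.46525×0.26×0.82 + 0.824602×0.26×0.18 = 0.042476 + 0.092569 + 0.099191 + 0.038591 = 0.272827
Restricting to configurations with low oil pressure present: 0.099191 + 0.038591 = 0.137782.
P(low oil pressure | warning light) = 0.137782 / 0.272827 ≈ 0.505

With the extra evidence:
Weight on low oil pressure=true, given the evidence: 0.824602×0.26 = 0.214397
Normalizer over all consistent configurations: 0.69496×0.74 + 0.824602×0.26 = 0.728667
P(low oil pressure | warning light, overheating coolant loop) = 0.214397/0.728667 ≈ 0.294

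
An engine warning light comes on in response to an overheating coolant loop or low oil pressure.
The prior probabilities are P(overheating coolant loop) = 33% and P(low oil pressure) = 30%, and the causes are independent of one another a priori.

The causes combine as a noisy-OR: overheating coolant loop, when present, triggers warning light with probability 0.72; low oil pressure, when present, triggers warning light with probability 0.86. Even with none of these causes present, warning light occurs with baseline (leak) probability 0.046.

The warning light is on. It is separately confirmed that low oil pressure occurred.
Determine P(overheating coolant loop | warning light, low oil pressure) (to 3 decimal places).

Under noisy-OR, P(warning light | causes) = 1 − (1−0.046)·∏(1−qᵢ) over the active causes.
Numerator (weight on configurations with overheating coolant loop): 0.962603*0.33 = 0.317659
The normalizing constant is 0.86644*0.67 + 0.962603*0.33 = 0.898174
P(overheating coolant loop | warning light, low oil pressure) = 0.317659/0.898174 ≈ 0.354

P(overheating coolant loop | warning light, low oil pressure) ≈ 0.354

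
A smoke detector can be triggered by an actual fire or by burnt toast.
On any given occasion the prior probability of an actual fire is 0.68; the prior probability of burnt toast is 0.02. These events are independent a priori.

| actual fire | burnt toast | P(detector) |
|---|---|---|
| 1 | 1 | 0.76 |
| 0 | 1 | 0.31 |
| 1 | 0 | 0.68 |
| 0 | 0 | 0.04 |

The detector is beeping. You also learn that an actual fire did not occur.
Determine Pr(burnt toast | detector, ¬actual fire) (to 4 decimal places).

Pr(burnt toast | detector, ¬actual fire) ≈ 0.1366

Weight on burnt toast=true, given the evidence: 0.31*0.02 = 0.006200
The normalizing constant is 0.04*0.98 + 0.31*0.02 = 0.045400
P(burnt toast | detector, ¬actual fire) = 0.006200/0.045400 ≈ 0.1366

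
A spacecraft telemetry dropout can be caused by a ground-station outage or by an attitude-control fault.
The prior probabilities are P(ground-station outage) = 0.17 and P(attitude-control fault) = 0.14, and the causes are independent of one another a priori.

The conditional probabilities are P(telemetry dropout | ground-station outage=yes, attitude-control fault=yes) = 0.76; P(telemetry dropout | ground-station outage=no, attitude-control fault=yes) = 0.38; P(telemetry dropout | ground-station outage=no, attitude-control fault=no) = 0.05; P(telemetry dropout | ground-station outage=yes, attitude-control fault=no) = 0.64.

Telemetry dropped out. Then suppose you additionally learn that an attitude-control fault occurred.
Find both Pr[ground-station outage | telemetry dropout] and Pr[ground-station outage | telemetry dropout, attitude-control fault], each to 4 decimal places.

Numerator (weight on configurations with ground-station outage): 0.093568 + 0.018088 = 0.111656
Normalizer over all consistent configurations: 0.05×0.83×0.86 + 0.38×0.83×0.14 + 0.64×0.17×0.86 + 0.76×0.17×0.14 = 0.191502
Posterior = 0.111656 / 0.191502 ≈ 0.5831

Now also conditioning on attitude-control fault=true:
Enumerate both values of ground-station outage and weight by the priors:
  P(telemetry dropout | attitude-control fault) = 0.38×0.83 + 0.76×0.17
        = 0.315400 + 0.129200 = 0.444600
Configurations with ground-station outage contribute 0.129200, so
  P(ground-station outage | telemetry dropout, attitude-control fault) = 0.129200 / 0.444600 ≈ 0.2906
The drop from 0.5831 to 0.2906 is the explaining-away (discounting) effect.

Pr[ground-station outage | telemetry dropout] ≈ 0.5831; Pr[ground-station outage | telemetry dropout, attitude-control fault] ≈ 0.2906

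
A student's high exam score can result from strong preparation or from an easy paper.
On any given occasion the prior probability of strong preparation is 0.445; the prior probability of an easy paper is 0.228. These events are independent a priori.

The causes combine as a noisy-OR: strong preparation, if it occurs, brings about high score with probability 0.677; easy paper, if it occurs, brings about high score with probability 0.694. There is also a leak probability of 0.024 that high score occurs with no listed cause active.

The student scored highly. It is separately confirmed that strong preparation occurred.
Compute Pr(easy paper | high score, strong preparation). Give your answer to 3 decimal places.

Pr(easy paper | high score, strong preparation) ≈ 0.280

Under noisy-OR, P(high score | causes) = 1 − (1−0.024)·∏(1−qᵢ) over the active causes.
Sum P(high score|·) weighted by the priors over both values of easy paper:
  P(high score | strong preparation) = 0.684752×0.772 + 0.903534×0.228
        = 0.528629 + 0.206006 = 0.734635
Keeping only the easy paper-present terms gives 0.206006, so
  P(easy paper | high score, strong preparation) = 0.206006 / 0.734635 ≈ 0.280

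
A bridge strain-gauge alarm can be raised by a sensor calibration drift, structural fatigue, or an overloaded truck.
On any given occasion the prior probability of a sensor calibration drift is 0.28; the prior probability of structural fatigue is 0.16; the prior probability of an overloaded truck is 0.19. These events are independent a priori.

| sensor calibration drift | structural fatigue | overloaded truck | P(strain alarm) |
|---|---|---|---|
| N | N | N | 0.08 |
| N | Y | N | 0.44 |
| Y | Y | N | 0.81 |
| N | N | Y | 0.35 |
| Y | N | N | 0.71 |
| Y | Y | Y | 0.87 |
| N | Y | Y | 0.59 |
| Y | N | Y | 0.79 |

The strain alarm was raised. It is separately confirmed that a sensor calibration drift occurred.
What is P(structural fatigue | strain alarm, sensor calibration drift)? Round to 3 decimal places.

Sum P(strain alarm|·) weighted by the priors over the 4 (structural fatigue, overloaded truck) configurations:
  P(strain alarm | sensor calibration drift) = 0.71*0.84*0.81 + 0.79*0.84*0.19 + 0.81*0.16*0.81 + 0.87*0.16*0.19
        = 0.483084 + 0.126084 + 0.104976 + 0.026448 = 0.740592
The terms with structural fatigue present sum to 0.131424, so
  P(structural fatigue | strain alarm, sensor calibration drift) = 0.131424 / 0.740592 ≈ 0.177

P(structural fatigue | strain alarm, sensor calibration drift) ≈ 0.177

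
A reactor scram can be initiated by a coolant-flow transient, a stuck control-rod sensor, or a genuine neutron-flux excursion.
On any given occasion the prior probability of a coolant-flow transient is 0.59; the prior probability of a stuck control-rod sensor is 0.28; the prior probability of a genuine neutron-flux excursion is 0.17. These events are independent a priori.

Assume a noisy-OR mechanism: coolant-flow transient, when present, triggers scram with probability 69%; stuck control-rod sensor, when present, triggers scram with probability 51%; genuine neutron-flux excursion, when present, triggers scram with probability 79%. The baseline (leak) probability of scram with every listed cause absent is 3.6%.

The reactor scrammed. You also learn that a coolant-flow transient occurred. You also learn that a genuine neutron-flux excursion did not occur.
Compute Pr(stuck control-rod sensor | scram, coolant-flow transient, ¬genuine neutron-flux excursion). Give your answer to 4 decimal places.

Under noisy-OR, P(scram | causes) = 1 − (1−0.036)·∏(1−qᵢ) over the active causes.
P(scram | coolant-flow transient, ¬genuine neutron-flux excursion) = 0.70116*0.72 + 0.853568*0.28 = 0.504835 + 0.238999 = 0.743834
The stuck control-rod sensor-present share is 0.853568*0.28 = 0.238999.
Hence the posterior is 0.238999/0.743834 ≈ 0.3213.

Pr(stuck control-rod sensor | scram, coolant-flow transient, ¬genuine neutron-flux excursion) ≈ 0.3213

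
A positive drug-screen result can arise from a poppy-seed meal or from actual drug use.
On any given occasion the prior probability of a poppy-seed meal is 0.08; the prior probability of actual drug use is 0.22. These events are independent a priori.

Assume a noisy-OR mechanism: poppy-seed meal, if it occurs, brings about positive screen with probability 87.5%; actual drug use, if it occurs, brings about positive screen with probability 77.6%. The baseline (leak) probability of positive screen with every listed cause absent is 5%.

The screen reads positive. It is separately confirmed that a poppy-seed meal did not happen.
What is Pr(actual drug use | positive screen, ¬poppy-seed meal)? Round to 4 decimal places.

Under noisy-OR, P(positive screen | causes) = 1 − (1−0.05)·∏(1−qᵢ) over the active causes.
P(positive screen | ¬poppy-seed meal) = 0.05×0.78 + 0.7872×0.22 = 0.039000 + 0.173184 = 0.212184
Of this, 0.173184 comes from 0.7872×0.22 (the actual drug use=true cases).
Hence the posterior is 0.173184/0.212184 ≈ 0.8162.

Pr(actual drug use | positive screen, ¬poppy-seed meal) ≈ 0.8162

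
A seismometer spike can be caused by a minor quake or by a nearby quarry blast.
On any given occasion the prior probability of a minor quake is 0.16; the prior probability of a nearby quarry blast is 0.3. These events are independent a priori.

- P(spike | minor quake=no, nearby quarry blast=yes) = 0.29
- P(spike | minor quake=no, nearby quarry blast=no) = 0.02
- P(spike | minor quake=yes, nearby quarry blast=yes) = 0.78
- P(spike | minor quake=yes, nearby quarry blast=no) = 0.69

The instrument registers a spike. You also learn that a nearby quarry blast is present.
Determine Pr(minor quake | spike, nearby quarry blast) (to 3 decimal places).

Pr(minor quake | spike, nearby quarry blast) ≈ 0.339

Weight on minor quake=true, given the evidence: 0.78·0.16 = 0.124800
Denominator P(spike | nearby quarry blast): 0.29·0.84 + 0.78·0.16 = 0.368400
P(minor quake | spike, nearby quarry blast) = 0.124800/0.368400 ≈ 0.339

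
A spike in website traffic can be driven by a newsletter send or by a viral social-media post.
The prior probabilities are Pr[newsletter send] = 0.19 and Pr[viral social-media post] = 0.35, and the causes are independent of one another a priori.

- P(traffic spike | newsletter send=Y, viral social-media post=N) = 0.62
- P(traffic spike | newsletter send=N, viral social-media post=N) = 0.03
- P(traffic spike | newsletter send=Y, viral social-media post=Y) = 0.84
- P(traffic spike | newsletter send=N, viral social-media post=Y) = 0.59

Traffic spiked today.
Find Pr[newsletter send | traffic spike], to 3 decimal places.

P(traffic spike) = 0.03*0.81*0.65 + 0.59*0.81*0.35 + 0.62*0.19*0.65 + 0.84*0.19*0.35 = 0.015795 + 0.167265 + 0.076570 + 0.055860 = 0.315490
Restricting to configurations with newsletter send present: 0.076570 + 0.055860 = 0.132430.
So P(newsletter send | traffic spike) = 0.132430/0.315490 ≈ 0.420.

Pr[newsletter send | traffic spike] ≈ 0.420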